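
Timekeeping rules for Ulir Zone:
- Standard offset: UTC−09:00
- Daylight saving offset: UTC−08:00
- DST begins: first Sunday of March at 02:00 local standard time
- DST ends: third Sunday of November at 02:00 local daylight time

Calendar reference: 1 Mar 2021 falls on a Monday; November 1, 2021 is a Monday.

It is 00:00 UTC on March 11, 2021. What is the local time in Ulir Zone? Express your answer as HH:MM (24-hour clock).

1 March 2021 is a Monday, so the first Sunday is March 7.
1 November 2021 is a Monday, so the first Sunday is November 7 and the third is November 21.
At the standard offset (UTC−09:00), 00:00 UTC − 9h = 15:00 Ulir Zone standard time (rolling into the previous day, 10 March 2021).
Daylight saving runs 7 March – 21 November; the standard-time date in Ulir Zone, March 10, 2021, is inside that window, so Ulir Zone is at UTC−08:00.
00:00 UTC − 8h = 16:00 local (rolling into the previous day, 10 March 2021).

16:00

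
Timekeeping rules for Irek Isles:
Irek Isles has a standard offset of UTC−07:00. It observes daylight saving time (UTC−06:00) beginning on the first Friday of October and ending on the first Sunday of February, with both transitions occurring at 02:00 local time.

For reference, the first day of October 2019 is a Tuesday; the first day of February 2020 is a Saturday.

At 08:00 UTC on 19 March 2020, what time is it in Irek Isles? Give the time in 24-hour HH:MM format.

1 October 2019 is a Tuesday, so the first Friday is October 4.
1 February 2020 is a Saturday, so the first Sunday is February 2.
At the standard offset (UTC−07:00), 08:00 UTC − 7h = 01:00 Irek Isles standard time.
The standard-time date in Irek Isles, 19 March 2020, does not fall between 4 October 2019 and 2 February 2020, so daylight saving is not in effect and Irek Isles is at UTC−07:00.
08:00 UTC − 7h = 01:00 local.

01:00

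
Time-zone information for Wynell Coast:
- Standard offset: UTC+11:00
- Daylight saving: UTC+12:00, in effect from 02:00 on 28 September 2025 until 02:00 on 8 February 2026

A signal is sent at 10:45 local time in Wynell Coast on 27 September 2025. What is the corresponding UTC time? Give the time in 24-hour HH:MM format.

27 September 2025 does not fall between 28 September 2025 and 8 February 2026, so daylight saving is not in effect and Wynell Coast is at UTC+11:00.
10:45 local − 11h = 23:45 UTC (rolling into the previous day, 26 September 2025).

23:45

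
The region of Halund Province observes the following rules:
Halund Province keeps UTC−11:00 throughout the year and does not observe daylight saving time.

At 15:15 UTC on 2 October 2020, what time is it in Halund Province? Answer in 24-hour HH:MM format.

04:15

Halund Province stays on UTC−11:00 all year.
15:15 UTC − 11h = 04:15 local.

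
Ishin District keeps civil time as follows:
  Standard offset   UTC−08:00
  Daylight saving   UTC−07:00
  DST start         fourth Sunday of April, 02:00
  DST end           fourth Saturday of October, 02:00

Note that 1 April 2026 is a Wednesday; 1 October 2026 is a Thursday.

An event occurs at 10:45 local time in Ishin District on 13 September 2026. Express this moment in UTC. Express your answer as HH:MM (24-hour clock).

1 April 2026 is a Wednesday, so the first Sunday is April 5 and the fourth is April 26.
1 October 2026 is a Thursday, so the first Saturday is October 3 and the fourth is October 24.
Daylight saving runs 26 April – 24 October; 13 September 2026 is inside that window, so Ishin District is at UTC−07:00.
10:45 local + 7h = 17:45 UTC.

17:45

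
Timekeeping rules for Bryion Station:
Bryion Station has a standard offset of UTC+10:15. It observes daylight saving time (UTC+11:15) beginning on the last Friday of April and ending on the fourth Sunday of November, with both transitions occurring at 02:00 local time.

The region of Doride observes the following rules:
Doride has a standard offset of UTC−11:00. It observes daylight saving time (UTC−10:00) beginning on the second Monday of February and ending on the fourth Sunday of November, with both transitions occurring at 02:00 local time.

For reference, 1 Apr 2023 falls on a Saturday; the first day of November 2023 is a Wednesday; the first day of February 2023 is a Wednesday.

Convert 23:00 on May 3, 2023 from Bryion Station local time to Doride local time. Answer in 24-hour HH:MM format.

1 April 2023 is a Saturday, so Fridays fall on 7, 14, 21, 28; the last is April 28.
1 November 2023 is a Wednesday, so the first Sunday is November 5 and the fourth is November 26.
Daylight saving runs 28 April – 26 November; May 3, 2023 is inside that window, so Bryion Station is at UTC+11:15.
23:00 Bryion Station − 11h15m = 11:45 UTC.
1 February 2023 is a Wednesday, so the first Monday is February 6 and the second is February 13.
1 November 2023 is a Wednesday, so the first Sunday is November 5 and the fourth is November 26.
At the standard offset (UTC−11:00), 11:45 UTC − 11h = 00:45 Doride standard time.
The standard-time date in Doride, May 3, 2023, falls between 13 February and 26 November, so daylight saving is in effect and Doride is at UTC−10:00.
11:45 UTC − 10h = 01:45 Doride.

01:45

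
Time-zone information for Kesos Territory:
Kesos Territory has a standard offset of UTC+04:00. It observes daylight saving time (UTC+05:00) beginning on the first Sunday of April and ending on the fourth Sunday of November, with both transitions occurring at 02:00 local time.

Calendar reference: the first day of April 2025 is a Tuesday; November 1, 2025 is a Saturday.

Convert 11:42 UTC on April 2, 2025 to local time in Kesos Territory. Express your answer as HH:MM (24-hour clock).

1 April 2025 is a Tuesday, so the first Sunday is April 6.
1 November 2025 is a Saturday, so the first Sunday is November 2 and the fourth is November 23.
At the standard offset (UTC+04:00), 11:42 UTC + 4h = 15:42 Kesos Territory standard time.
The standard-time date in Kesos Territory, April 2, 2025, is outside the daylight-saving period (6 April – 23 November), so Kesos Territory is on standard time, UTC+04:00.
11:42 UTC + 4h = 15:42 local.

15:42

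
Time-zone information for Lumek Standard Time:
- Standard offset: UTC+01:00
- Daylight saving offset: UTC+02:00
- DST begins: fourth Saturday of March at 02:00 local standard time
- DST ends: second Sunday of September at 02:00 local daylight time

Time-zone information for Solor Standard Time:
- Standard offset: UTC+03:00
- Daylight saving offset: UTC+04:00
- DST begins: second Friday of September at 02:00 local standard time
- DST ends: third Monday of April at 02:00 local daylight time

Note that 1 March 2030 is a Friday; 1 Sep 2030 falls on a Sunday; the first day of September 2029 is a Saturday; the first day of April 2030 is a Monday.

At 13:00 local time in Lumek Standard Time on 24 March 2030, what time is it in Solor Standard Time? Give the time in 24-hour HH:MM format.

15:00

1 March 2030 is a Friday, so the first Saturday is March 2 and the fourth is March 23.
1 September 2030 is a Sunday, so the first Sunday is September 1 and the second is September 8.
24 March 2030 lies within the daylight-saving period (23 March – 8 September), so Lumek Standard Time is on daylight time, UTC+02:00.
13:00 Lumek Standard Time − 2h = 11:00 UTC.
1 September 2029 is a Saturday, so the first Friday is September 7 and the second is September 14.
1 April 2030 is a Monday, so the first Monday is April 1 and the third is April 15.
At the standard offset (UTC+03:00), 11:00 UTC + 3h = 14:00 Solor Standard Time standard time.
The standard-time date in Solor Standard Time, 24 March 2030, lies within the daylight-saving period (14 September 2029 – 15 April 2030), so Solor Standard Time is on daylight time, UTC+04:00.
11:00 UTC + 4h = 15:00 Solor Standard Time.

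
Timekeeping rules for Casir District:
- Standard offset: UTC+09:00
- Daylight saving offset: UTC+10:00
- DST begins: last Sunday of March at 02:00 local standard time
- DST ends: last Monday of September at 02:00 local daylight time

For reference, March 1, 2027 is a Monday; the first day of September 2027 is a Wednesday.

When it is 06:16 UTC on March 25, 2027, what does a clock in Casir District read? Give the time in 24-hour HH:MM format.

15:16

1 March 2027 is a Monday, so Sundays fall on 7, 14, 21, 28; the last is March 28.
1 September 2027 is a Wednesday, so Mondays fall on 6, 13, 20, 27; the last is September 27.
At the standard offset (UTC+09:00), 06:16 UTC + 9h = 15:16 Casir District standard time.
Daylight saving runs 28 March – 27 September; the standard-time date in Casir District, March 25, 2027, is outside that window, so Casir District is on standard time at UTC+09:00.
06:16 UTC + 9h = 15:16 local.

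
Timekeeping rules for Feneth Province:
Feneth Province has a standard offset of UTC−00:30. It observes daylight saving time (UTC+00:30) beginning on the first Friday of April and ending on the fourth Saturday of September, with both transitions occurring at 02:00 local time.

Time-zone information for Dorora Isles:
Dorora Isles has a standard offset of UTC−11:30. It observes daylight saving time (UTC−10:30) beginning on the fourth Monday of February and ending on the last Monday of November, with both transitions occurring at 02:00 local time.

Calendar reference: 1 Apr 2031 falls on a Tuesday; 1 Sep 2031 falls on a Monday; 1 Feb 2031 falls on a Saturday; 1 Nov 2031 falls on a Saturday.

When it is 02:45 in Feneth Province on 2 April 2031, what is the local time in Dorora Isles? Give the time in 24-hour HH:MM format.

1 April 2031 is a Tuesday, so the first Friday is April 4.
1 September 2031 is a Monday, so the first Saturday is September 6 and the fourth is September 27.
2 April 2031 is outside the daylight-saving period (4 April – 27 September), so Feneth Province is on standard time, UTC−00:30.
02:45 Feneth Province + 0h30m = 03:15 UTC.
1 February 2031 is a Saturday, so the first Monday is February 3 and the fourth is February 24.
1 November 2031 is a Saturday, so Mondays fall on 3, 10, 17, 24; the last is November 24.
At the standard offset (UTC−11:30), 03:15 UTC − 11h30m = 15:45 Dorora Isles standard time (rolling into the previous day, 1 April 2031).
The standard-time date in Dorora Isles, 1 April 2031, falls between 24 February and 24 November, so daylight saving is in effect and Dorora Isles is at UTC−10:30.
03:15 UTC − 10h30m = 16:45 Dorora Isles (rolling into the previous day, 1 April 2031).

16:45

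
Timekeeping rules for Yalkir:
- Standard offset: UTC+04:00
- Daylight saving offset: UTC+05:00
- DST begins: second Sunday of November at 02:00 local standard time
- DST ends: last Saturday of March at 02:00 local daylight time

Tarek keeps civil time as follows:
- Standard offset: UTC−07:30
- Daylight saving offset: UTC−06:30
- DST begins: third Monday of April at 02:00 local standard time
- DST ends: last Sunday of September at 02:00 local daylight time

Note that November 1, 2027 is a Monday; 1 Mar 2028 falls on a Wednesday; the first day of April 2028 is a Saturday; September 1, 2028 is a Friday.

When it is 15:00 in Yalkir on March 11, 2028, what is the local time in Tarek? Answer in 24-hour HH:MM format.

1 November 2027 is a Monday, so the first Sunday is November 7 and the second is November 14.
1 March 2028 is a Wednesday, so Saturdays fall on 4, 11, 18, 25; the last is March 25.
Daylight saving runs 14 November 2027 – 25 March 2028; March 11, 2028 is inside that window, so Yalkir is at UTC+05:00.
15:00 Yalkir − 5h = 10:00 UTC.
1 April 2028 is a Saturday, so the first Monday is April 3 and the third is April 17.
1 September 2028 is a Friday, so Sundays fall on 3, 10, 17, 24; the last is September 24.
At the standard offset (UTC−07:30), 10:00 UTC − 7h30m = 02:30 Tarek standard time.
Daylight saving runs 17 April – 24 September; the standard-time date in Tarek, March 11, 2028, is outside that window, so Tarek is on standard time at UTC−07:30.
10:00 UTC − 7h30m = 02:30 Tarek.

02:30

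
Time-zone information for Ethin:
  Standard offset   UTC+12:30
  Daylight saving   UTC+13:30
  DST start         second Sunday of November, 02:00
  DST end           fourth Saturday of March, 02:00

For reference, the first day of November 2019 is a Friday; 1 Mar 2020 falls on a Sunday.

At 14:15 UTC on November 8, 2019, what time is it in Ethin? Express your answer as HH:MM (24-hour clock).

1 November 2019 is a Friday, so the first Sunday is November 3 and the second is November 10.
1 March 2020 is a Sunday, so the first Saturday is March 7 and the fourth is March 28.
At the standard offset (UTC+12:30), 14:15 UTC + 12h30m = 02:45 Ethin standard time (rolling into the next day, 9 November 2019).
The standard-time date in Ethin, November 9, 2019, does not fall between 10 November 2019 and 28 March 2020, so daylight saving is not in effect and Ethin is at UTC+12:30.
14:15 UTC + 12h30m = 02:45 local (rolling into the next day, 9 November 2019).

02:45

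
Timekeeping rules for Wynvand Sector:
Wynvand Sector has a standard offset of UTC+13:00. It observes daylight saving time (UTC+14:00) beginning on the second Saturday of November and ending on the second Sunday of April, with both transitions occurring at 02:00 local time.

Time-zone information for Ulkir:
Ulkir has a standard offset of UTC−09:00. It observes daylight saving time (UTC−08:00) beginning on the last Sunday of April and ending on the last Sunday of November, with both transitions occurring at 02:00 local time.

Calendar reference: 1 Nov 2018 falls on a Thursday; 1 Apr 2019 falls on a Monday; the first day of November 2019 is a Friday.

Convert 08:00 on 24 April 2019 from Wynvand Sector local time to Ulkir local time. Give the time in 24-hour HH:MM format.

10:00

1 November 2018 is a Thursday, so the first Saturday is November 3 and the second is November 10.
1 April 2019 is a Monday, so the first Sunday is April 7 and the second is April 14.
Daylight saving runs 10 November 2018 – 14 April 2019; 24 April 2019 is outside that window, so Wynvand Sector is on standard time at UTC+13:00.
08:00 Wynvand Sector − 13h = 19:00 UTC (rolling into the previous day, 23 April 2019).
1 April 2019 is a Monday, so Sundays fall on 7, 14, 21, 28; the last is April 28.
1 November 2019 is a Friday, so Sundays fall on 3, 10, 17, 24; the last is November 24.
At the standard offset (UTC−09:00), 19:00 UTC − 9h = 10:00 Ulkir standard time.
The standard-time date in Ulkir, 23 April 2019, is outside the daylight-saving period (28 April – 24 November), so Ulkir is on standard time, UTC−09:00.
19:00 UTC − 9h = 10:00 Ulkir.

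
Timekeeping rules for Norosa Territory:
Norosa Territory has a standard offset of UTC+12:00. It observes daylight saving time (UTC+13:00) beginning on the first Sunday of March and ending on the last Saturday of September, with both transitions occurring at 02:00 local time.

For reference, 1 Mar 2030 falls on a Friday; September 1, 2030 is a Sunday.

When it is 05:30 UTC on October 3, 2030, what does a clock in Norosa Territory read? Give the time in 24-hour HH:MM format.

1 March 2030 is a Friday, so the first Sunday is March 3.
1 September 2030 is a Sunday, so Saturdays fall on 7, 14, 21, 28; the last is September 28.
At the standard offset (UTC+12:00), 05:30 UTC + 12h = 17:30 Norosa Territory standard time.
The standard-time date in Norosa Territory, October 3, 2030, is outside the daylight-saving period (3 March – 28 September), so Norosa Territory is on standard time, UTC+12:00.
05:30 UTC + 12h = 17:30 local.

17:30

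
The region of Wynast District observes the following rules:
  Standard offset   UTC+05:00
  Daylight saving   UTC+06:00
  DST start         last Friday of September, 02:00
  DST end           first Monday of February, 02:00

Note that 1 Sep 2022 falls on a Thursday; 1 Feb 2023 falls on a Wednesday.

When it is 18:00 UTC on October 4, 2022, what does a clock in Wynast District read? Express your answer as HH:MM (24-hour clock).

00:00

1 September 2022 is a Thursday, so Fridays fall on 2, 9, 16, 23, 30; the last is September 30.
1 February 2023 is a Wednesday, so the first Monday is February 6.
At the standard offset (UTC+05:00), 18:00 UTC + 5h = 23:00 Wynast District standard time.
Daylight saving runs 30 September 2022 – 6 February 2023; the standard-time date in Wynast District, October 4, 2022, is inside that window, so Wynast District is at UTC+06:00.
18:00 UTC + 6h = 00:00 local (rolling into the next day, 5 October 2022).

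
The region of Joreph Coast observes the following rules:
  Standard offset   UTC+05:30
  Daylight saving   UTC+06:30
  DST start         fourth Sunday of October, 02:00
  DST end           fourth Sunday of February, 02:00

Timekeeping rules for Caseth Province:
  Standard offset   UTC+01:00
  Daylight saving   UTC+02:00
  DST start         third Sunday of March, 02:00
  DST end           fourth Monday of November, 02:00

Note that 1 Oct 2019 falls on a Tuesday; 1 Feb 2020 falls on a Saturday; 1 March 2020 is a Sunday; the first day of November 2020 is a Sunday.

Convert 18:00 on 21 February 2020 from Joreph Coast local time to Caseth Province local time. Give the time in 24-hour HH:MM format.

12:30

1 October 2019 is a Tuesday, so the first Sunday is October 6 and the fourth is October 27.
1 February 2020 is a Saturday, so the first Sunday is February 2 and the fourth is February 23.
21 February 2020 lies within the daylight-saving period (27 October 2019 – 23 February 2020), so Joreph Coast is on daylight time, UTC+06:30.
18:00 Joreph Coast − 6h30m = 11:30 UTC.
1 March 2020 is a Sunday, so the first Sunday is March 1 and the third is March 15.
1 November 2020 is a Sunday, so the first Monday is November 2 and the fourth is November 23.
At the standard offset (UTC+01:00), 11:30 UTC + 1h = 12:30 Caseth Province standard time.
Daylight saving runs 15 March – 23 November; the standard-time date in Caseth Province, 21 February 2020, is outside that window, so Caseth Province is on standard time at UTC+01:00.
11:30 UTC + 1h = 12:30 Caseth Province.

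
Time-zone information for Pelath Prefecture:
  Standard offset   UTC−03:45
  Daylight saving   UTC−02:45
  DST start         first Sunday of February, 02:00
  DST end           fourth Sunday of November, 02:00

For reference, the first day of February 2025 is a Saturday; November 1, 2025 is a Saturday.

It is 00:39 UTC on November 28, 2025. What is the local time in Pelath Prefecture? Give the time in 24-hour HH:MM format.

20:54

1 February 2025 is a Saturday, so the first Sunday is February 2.
1 November 2025 is a Saturday, so the first Sunday is November 2 and the fourth is November 23.
At the standard offset (UTC−03:45), 00:39 UTC − 3h45m = 20:54 Pelath Prefecture standard time (rolling into the previous day, 27 November 2025).
Daylight saving runs 2 February – 23 November; the standard-time date in Pelath Prefecture, November 27, 2025, is outside that window, so Pelath Prefecture is on standard time at UTC−03:45.
00:39 UTC − 3h45m = 20:54 local (rolling into the previous day, 27 November 2025).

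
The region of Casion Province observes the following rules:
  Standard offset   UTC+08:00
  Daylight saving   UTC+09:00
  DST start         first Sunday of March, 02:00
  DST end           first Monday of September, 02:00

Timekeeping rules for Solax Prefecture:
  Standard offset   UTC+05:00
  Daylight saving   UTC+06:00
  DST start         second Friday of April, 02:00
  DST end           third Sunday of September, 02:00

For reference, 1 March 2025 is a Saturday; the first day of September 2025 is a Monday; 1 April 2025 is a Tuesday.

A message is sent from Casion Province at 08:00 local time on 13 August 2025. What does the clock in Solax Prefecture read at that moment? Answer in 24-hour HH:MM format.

05:00

1 March 2025 is a Saturday, so the first Sunday is March 2.
1 September 2025 is a Monday, so the first Monday is September 1.
13 August 2025 falls between 2 March and 1 September, so daylight saving is in effect and Casion Province is at UTC+09:00.
08:00 Casion Province − 9h = 23:00 UTC (rolling into the previous day, 12 August 2025).
1 April 2025 is a Tuesday, so the first Friday is April 4 and the second is April 11.
1 September 2025 is a Monday, so the first Sunday is September 7 and the third is September 21.
At the standard offset (UTC+05:00), 23:00 UTC + 5h = 04:00 Solax Prefecture standard time (rolling into the next day, 13 August 2025).
The standard-time date in Solax Prefecture, 13 August 2025, lies within the daylight-saving period (11 April – 21 September), so Solax Prefecture is on daylight time, UTC+06:00.
23:00 UTC + 6h = 05:00 Solax Prefecture (rolling into the next day, 13 August 2025).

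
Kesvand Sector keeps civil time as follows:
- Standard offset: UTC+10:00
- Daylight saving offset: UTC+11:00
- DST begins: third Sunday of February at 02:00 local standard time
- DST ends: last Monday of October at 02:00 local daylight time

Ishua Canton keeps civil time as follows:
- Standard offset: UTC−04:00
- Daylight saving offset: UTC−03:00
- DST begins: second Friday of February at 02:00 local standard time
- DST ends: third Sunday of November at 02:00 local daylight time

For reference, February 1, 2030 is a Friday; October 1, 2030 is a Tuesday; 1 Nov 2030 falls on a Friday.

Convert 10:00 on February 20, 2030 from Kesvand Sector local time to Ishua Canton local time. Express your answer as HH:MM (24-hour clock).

1 February 2030 is a Friday, so the first Sunday is February 3 and the third is February 17.
1 October 2030 is a Tuesday, so Mondays fall on 7, 14, 21, 28; the last is October 28.
February 20, 2030 lies within the daylight-saving period (17 February – 28 October), so Kesvand Sector is on daylight time, UTC+11:00.
10:00 Kesvand Sector − 11h = 23:00 UTC (rolling into the previous day, 19 February 2030).
1 February 2030 is a Friday, so the first Friday is February 1 and the second is February 8.
1 November 2030 is a Friday, so the first Sunday is November 3 and the third is November 17.
At the standard offset (UTC−04:00), 23:00 UTC − 4h = 19:00 Ishua Canton standard time.
The standard-time date in Ishua Canton, February 19, 2030, falls between 8 February and 17 November, so daylight saving is in effect and Ishua Canton is at UTC−03:00.
23:00 UTC − 3h = 20:00 Ishua Canton.

20:00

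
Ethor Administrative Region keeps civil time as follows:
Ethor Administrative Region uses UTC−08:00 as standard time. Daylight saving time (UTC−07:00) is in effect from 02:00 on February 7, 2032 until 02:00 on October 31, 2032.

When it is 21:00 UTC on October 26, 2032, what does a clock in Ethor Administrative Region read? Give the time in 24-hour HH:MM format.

At the standard offset (UTC−08:00), 21:00 UTC − 8h = 13:00 Ethor Administrative Region standard time.
The standard-time date in Ethor Administrative Region, October 26, 2032, falls between 7 February and 31 October, so daylight saving is in effect and Ethor Administrative Region is at UTC−07:00.
21:00 UTC − 7h = 14:00 local.

14:00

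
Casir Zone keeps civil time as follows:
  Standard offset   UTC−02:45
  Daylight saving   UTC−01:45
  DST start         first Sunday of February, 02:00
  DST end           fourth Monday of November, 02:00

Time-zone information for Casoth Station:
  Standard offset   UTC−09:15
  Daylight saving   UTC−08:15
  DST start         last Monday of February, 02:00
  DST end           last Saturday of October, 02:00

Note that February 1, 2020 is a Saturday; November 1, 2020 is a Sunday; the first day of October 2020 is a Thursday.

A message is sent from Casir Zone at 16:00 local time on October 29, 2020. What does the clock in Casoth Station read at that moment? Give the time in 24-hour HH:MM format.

09:30

1 February 2020 is a Saturday, so the first Sunday is February 2.
1 November 2020 is a Sunday, so the first Monday is November 2 and the fourth is November 23.
Daylight saving runs 2 February – 23 November; October 29, 2020 is inside that window, so Casir Zone is at UTC−01:45.
16:00 Casir Zone + 1h45m = 17:45 UTC.
1 February 2020 is a Saturday, so Mondays fall on 3, 10, 17, 24; the last is February 24.
1 October 2020 is a Thursday, so Saturdays fall on 3, 10, 17, 24, 31; the last is October 31.
At the standard offset (UTC−09:15), 17:45 UTC − 9h15m = 08:30 Casoth Station standard time.
The standard-time date in Casoth Station, October 29, 2020, falls between 24 February and 31 October, so daylight saving is in effect and Casoth Station is at UTC−08:15.
17:45 UTC − 8h15m = 09:30 Casoth Station.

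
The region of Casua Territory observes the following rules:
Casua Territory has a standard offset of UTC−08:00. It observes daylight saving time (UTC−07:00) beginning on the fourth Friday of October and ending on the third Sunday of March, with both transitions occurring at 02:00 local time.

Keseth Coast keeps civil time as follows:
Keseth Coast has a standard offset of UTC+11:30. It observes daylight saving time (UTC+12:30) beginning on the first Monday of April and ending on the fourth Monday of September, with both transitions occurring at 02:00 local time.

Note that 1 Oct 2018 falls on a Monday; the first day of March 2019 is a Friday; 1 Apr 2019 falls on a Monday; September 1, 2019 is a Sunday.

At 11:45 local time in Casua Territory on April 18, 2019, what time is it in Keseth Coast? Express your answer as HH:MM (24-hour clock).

1 October 2018 is a Monday, so the first Friday is October 5 and the fourth is October 26.
1 March 2019 is a Friday, so the first Sunday is March 3 and the third is March 17.
April 18, 2019 does not fall between 26 October 2018 and 17 March 2019, so daylight saving is not in effect and Casua Territory is at UTC−08:00.
11:45 Casua Territory + 8h = 19:45 UTC.
1 April 2019 is a Monday, so the first Monday is April 1.
1 September 2019 is a Sunday, so the first Monday is September 2 and the fourth is September 23.
At the standard offset (UTC+11:30), 19:45 UTC + 11h30m = 07:15 Keseth Coast standard time (rolling into the next day, 19 April 2019).
The standard-time date in Keseth Coast, April 19, 2019, falls between 1 April and 23 September, so daylight saving is in effect and Keseth Coast is at UTC+12:30.
19:45 UTC + 12h30m = 08:15 Keseth Coast (rolling into the next day, 19 April 2019).

08:15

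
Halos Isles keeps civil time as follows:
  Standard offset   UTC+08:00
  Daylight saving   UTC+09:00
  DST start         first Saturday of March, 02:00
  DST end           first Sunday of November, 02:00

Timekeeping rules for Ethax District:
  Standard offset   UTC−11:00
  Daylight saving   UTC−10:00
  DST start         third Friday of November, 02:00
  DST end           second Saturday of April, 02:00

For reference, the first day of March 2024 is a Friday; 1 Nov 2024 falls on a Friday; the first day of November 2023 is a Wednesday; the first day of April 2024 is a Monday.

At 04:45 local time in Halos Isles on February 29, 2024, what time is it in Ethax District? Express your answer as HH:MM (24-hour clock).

1 March 2024 is a Friday, so the first Saturday is March 2.
1 November 2024 is a Friday, so the first Sunday is November 3.
February 29, 2024 is outside the daylight-saving period (2 March – 3 November), so Halos Isles is on standard time, UTC+08:00.
04:45 Halos Isles − 8h = 20:45 UTC (rolling into the previous day, 28 February 2024).
1 November 2023 is a Wednesday, so the first Friday is November 3 and the third is November 17.
1 April 2024 is a Monday, so the first Saturday is April 6 and the second is April 13.
At the standard offset (UTC−11:00), 20:45 UTC − 11h = 09:45 Ethax District standard time.
Daylight saving runs 17 November 2023 – 13 April 2024; the standard-time date in Ethax District, February 28, 2024, is inside that window, so Ethax District is at UTC−10:00.
20:45 UTC − 10h = 10:45 Ethax District.

10:45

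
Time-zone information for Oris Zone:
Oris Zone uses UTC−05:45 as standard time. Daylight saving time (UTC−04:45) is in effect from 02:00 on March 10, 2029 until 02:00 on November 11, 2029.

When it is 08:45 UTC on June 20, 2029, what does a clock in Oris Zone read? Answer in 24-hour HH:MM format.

04:00

At the standard offset (UTC−05:45), 08:45 UTC − 5h45m = 03:00 Oris Zone standard time.
The standard-time date in Oris Zone, June 20, 2029, lies within the daylight-saving period (10 March – 11 November), so Oris Zone is on daylight time, UTC−04:45.
08:45 UTC − 4h45m = 04:00 local.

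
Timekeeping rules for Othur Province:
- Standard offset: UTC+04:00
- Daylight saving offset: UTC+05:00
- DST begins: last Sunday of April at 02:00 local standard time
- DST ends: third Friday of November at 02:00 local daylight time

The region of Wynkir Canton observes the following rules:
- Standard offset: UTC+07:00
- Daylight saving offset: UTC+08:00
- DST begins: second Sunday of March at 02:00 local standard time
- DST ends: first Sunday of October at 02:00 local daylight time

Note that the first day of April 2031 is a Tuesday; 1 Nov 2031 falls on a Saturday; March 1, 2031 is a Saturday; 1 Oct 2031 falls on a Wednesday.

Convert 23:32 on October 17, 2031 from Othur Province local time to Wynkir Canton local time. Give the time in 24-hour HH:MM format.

1 April 2031 is a Tuesday, so Sundays fall on 6, 13, 20, 27; the last is April 27.
1 November 2031 is a Saturday, so the first Friday is November 7 and the third is November 21.
Daylight saving runs 27 April – 21 November; October 17, 2031 is inside that window, so Othur Province is at UTC+05:00.
23:32 Othur Province − 5h = 18:32 UTC.
1 March 2031 is a Saturday, so the first Sunday is March 2 and the second is March 9.
1 October 2031 is a Wednesday, so the first Sunday is October 5.
At the standard offset (UTC+07:00), 18:32 UTC + 7h = 01:32 Wynkir Canton standard time (rolling into the next day, 18 October 2031).
Daylight saving runs 9 March – 5 October; the standard-time date in Wynkir Canton, October 18, 2031, is outside that window, so Wynkir Canton is on standard time at UTC+07:00.
18:32 UTC + 7h = 01:32 Wynkir Canton (rolling into the next day, 18 October 2031).

01:32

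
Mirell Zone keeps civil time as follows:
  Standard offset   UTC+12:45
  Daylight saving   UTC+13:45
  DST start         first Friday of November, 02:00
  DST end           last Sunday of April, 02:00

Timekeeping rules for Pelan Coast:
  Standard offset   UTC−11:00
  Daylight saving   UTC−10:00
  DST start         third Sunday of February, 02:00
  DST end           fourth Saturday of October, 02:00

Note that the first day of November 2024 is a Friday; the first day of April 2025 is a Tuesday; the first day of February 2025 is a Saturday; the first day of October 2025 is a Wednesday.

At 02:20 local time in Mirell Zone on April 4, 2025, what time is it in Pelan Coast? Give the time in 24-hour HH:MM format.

02:35

1 November 2024 is a Friday, so the first Friday is November 1.
1 April 2025 is a Tuesday, so Sundays fall on 6, 13, 20, 27; the last is April 27.
April 4, 2025 lies within the daylight-saving period (1 November 2024 – 27 April 2025), so Mirell Zone is on daylight time, UTC+13:45.
02:20 Mirell Zone − 13h45m = 12:35 UTC (rolling into the previous day, 3 April 2025).
1 February 2025 is a Saturday, so the first Sunday is February 2 and the third is February 16.
1 October 2025 is a Wednesday, so the first Saturday is October 4 and the fourth is October 25.
At the standard offset (UTC−11:00), 12:35 UTC − 11h = 01:35 Pelan Coast standard time.
The standard-time date in Pelan Coast, April 3, 2025, lies within the daylight-saving period (16 February – 25 October), so Pelan Coast is on daylight time, UTC−10:00.
12:35 UTC − 10h = 02:35 Pelan Coast.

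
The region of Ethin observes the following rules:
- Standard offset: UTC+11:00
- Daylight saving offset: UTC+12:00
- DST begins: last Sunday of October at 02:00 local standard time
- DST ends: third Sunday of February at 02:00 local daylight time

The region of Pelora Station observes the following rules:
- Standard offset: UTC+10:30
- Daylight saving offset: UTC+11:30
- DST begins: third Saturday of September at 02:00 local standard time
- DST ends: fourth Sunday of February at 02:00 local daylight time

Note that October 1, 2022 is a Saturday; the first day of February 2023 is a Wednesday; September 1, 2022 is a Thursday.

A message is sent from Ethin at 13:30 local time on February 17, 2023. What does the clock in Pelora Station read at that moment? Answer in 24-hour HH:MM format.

13:00

1 October 2022 is a Saturday, so Sundays fall on 2, 9, 16, 23, 30; the last is October 30.
1 February 2023 is a Wednesday, so the first Sunday is February 5 and the third is February 19.
Daylight saving runs 30 October 2022 – 19 February 2023; February 17, 2023 is inside that window, so Ethin is at UTC+12:00.
13:30 Ethin − 12h = 01:30 UTC.
1 September 2022 is a Thursday, so the first Saturday is September 3 and the third is September 17.
1 February 2023 is a Wednesday, so the first Sunday is February 5 and the fourth is February 26.
At the standard offset (UTC+10:30), 01:30 UTC + 10h30m = 12:00 Pelora Station standard time.
The standard-time date in Pelora Station, February 17, 2023, lies within the daylight-saving period (17 September 2022 – 26 February 2023), so Pelora Station is on daylight time, UTC+11:30.
01:30 UTC + 11h30m = 13:00 Pelora Station.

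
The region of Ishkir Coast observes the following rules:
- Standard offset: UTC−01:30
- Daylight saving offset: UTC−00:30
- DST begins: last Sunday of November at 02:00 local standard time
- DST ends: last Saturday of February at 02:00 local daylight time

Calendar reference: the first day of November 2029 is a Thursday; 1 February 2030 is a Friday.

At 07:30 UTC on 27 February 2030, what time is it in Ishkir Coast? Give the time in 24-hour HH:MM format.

06:00

1 November 2029 is a Thursday, so Sundays fall on 4, 11, 18, 25; the last is November 25.
1 February 2030 is a Friday, so Saturdays fall on 2, 9, 16, 23; the last is February 23.
At the standard offset (UTC−01:30), 07:30 UTC − 1h30m = 06:00 Ishkir Coast standard time.
Daylight saving runs 25 November 2029 – 23 February 2030; the standard-time date in Ishkir Coast, 27 February 2030, is outside that window, so Ishkir Coast is on standard time at UTC−01:30.
07:30 UTC − 1h30m = 06:00 local.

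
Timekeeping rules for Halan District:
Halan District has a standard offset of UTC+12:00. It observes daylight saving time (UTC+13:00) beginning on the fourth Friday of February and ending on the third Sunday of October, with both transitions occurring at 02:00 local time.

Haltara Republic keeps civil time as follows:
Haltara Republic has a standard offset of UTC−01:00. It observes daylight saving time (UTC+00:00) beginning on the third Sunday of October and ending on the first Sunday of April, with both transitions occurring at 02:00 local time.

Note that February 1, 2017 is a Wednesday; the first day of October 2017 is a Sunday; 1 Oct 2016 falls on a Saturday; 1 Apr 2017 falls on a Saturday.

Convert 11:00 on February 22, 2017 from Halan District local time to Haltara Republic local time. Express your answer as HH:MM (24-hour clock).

1 February 2017 is a Wednesday, so the first Friday is February 3 and the fourth is February 24.
1 October 2017 is a Sunday, so the first Sunday is October 1 and the third is October 15.
February 22, 2017 is outside the daylight-saving period (24 February – 15 October), so Halan District is on standard time, UTC+12:00.
11:00 Halan District − 12h = 23:00 UTC (rolling into the previous day, 21 February 2017).
1 October 2016 is a Saturday, so the first Sunday is October 2 and the third is October 16.
1 April 2017 is a Saturday, so the first Sunday is April 2.
At the standard offset (UTC−01:00), 23:00 UTC − 1h = 22:00 Haltara Republic standard time.
The standard-time date in Haltara Republic, February 21, 2017, lies within the daylight-saving period (16 October 2016 – 2 April 2017), so Haltara Republic is on daylight time, UTC+00:00.
23:00 UTC + 0h = 23:00 Haltara Republic.

23:00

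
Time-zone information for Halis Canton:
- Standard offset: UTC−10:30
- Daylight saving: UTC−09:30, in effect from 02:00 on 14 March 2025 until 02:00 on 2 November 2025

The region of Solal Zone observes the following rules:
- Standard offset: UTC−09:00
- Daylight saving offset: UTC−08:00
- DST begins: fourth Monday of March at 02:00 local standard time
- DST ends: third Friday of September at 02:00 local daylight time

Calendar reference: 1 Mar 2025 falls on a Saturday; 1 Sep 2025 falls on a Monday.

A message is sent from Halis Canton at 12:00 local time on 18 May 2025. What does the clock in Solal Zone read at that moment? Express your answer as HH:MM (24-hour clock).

Daylight saving runs 14 March – 2 November; 18 May 2025 is inside that window, so Halis Canton is at UTC−09:30.
12:00 Halis Canton + 9h30m = 21:30 UTC.
1 March 2025 is a Saturday, so the first Monday is March 3 and the fourth is March 24.
1 September 2025 is a Monday, so the first Friday is September 5 and the third is September 19.
At the standard offset (UTC−09:00), 21:30 UTC − 9h = 12:30 Solal Zone standard time.
The standard-time date in Solal Zone, 18 May 2025, lies within the daylight-saving period (24 March – 19 September), so Solal Zone is on daylight time, UTC−08:00.
21:30 UTC − 8h = 13:30 Solal Zone.

13:30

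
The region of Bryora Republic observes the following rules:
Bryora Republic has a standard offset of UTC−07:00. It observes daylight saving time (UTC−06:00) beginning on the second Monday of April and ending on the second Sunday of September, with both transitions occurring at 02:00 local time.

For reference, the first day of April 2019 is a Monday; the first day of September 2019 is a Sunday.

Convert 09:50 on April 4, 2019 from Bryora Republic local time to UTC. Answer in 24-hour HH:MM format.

16:50

1 April 2019 is a Monday, so the first Monday is April 1 and the second is April 8.
1 September 2019 is a Sunday, so the first Sunday is September 1 and the second is September 8.
Daylight saving runs 8 April – 8 September; April 4, 2019 is outside that window, so Bryora Republic is on standard time at UTC−07:00.
09:50 local + 7h = 16:50 UTC.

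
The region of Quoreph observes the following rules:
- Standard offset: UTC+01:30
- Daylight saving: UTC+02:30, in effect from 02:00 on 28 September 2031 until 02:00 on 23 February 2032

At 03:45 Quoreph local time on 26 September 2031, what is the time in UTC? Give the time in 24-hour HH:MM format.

02:15

Daylight saving runs 28 September 2031 – 23 February 2032; 26 September 2031 is outside that window, so Quoreph is on standard time at UTC+01:30.
03:45 local − 1h30m = 02:15 UTC.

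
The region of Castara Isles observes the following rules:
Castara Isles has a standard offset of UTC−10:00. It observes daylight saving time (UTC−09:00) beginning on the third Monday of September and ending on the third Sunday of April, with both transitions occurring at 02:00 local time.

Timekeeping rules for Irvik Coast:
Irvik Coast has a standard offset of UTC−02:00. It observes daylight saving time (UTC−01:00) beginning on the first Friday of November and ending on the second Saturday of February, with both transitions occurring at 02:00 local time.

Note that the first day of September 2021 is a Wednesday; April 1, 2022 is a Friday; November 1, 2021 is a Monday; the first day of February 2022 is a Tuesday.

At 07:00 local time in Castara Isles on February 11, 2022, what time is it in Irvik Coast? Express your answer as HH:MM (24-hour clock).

1 September 2021 is a Wednesday, so the first Monday is September 6 and the third is September 20.
1 April 2022 is a Friday, so the first Sunday is April 3 and the third is April 17.
Daylight saving runs 20 September 2021 – 17 April 2022; February 11, 2022 is inside that window, so Castara Isles is at UTC−09:00.
07:00 Castara Isles + 9h = 16:00 UTC.
1 November 2021 is a Monday, so the first Friday is November 5.
1 February 2022 is a Tuesday, so the first Saturday is February 5 and the second is February 12.
At the standard offset (UTC−02:00), 16:00 UTC − 2h = 14:00 Irvik Coast standard time.
The standard-time date in Irvik Coast, February 11, 2022, lies within the daylight-saving period (5 November 2021 – 12 February 2022), so Irvik Coast is on daylight time, UTC−01:00.
16:00 UTC − 1h = 15:00 Irvik Coast.

15:00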